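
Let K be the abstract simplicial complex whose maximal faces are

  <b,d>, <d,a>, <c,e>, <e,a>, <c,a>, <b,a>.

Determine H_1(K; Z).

H_1 = Z^2.

We work with the vertex ordering a < b < c < d < e. The simplices of K, each written with vertices in increasing order, are:

  0-simplices (5): a, b, c, d, e
  1-simplices (6): ab, ac, ad, ae, bd, ce

so the chain groups are C_0 ≅ Z^5, C_1 ≅ Z^6.

The boundary map ∂_1: C_1 → C_0 is given by ∂[p,q] = [q] − [p].
This gives a 5×6 integer matrix of rank 4; reducing to Smith normal form yields diagonal entries (1,1,1,1).

Computing H_k = (kernel of ∂_k) / (image of ∂_{k+1}):

  H_1: rank ker ∂_1 − rank ∂_2 = (6 − 4) − 0 = 2, and there is no ∂_2, so H_1 ≅ Z^2.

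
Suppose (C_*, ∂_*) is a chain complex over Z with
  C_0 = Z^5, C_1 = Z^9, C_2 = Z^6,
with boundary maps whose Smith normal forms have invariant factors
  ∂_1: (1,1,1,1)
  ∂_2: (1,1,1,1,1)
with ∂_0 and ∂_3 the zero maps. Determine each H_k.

H_0 = Z,  H_1 = 0,  H_2 = Z.

H_0: b_0 = 5 − 0 − 4 = 1; torsion from ∂_1 factors > 1: none. So H_0 = Z.
H_1: b_1 = 9 − 4 − 5 = 0; torsion from ∂_2 factors > 1: none. So H_1 = 0.
H_2: b_2 = 6 − 5 − 0 = 1; torsion from ∂_3 factors > 1: none. So H_2 = Z.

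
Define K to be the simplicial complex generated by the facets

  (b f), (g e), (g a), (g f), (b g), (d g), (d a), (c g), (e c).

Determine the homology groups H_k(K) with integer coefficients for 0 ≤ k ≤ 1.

H_0 ≅ Z,  H_1 ≅ Z^3.

Fix the vertex order a < b < c < d < e < f < g and write every simplex with vertices in increasing order. Then dim K = 1 and the simplices of K are:

  0-simplices (7): a, b, c, d, e, f, g
  1-simplices (9): ad, ag, bf, bg, ce, cg, dg, eg, fg

so the chain groups are C_0 ≅ Z^7, C_1 ≅ Z^9.

Boundary ∂_1: C_1 → C_0 sends each edge [p,q] (with p < q) to q − p. For instance
  ∂ce = e − c.
The resulting 7×9 matrix has rank 6, and its Smith normal form has invariant factors (1,1,1,1,1,1).

Now H_k = ker ∂_k / im ∂_{k+1}, so:

  H_0: rank C_0 − rank ∂_1 = 7 − 6 = 1, and the invariant factors of ∂_1 are all 1, so H_0 ≅ Z.
  H_1: rank ker ∂_1 − rank ∂_2 = (9 − 6) − 0 = 3, and there is no ∂_2, so H_1 ≅ Z^3.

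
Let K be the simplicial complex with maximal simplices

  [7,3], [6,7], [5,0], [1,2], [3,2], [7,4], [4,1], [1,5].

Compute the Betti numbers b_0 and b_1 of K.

b_0 = 1, b_1 = 1.

Fix the vertex order 0 < 1 < 2 < 3 < 4 < 5 < 6 < 7 and write every simplex with vertices in increasing order. Then dim K = 1 and the simplices of K are:

  0-simplices (8): [0], [1], [2], [3], [4], [5], [6], [7]
  1-simplices (8): [0,5], [1,2], [1,4], [1,5], [2,3], [3,7], [4,7], [6,7]

so the chain groups are C_0 ≅ Z^8, C_1 ≅ Z^8.

Boundary ∂_1: C_1 → C_0 maps an edge to its endpoints' difference, ∂[p,q] = q − p. For instance
  ∂[2,3] = [3] − [2].
The resulting 8×8 matrix has rank 7, and its Smith normal form has invariant factors (1,1,1,1,1,1,1).

From H_k ≅ ker(∂_k) / im(∂_{k+1}) we obtain:

  H_0: rank C_0 − rank ∂_1 = 8 − 7 = 1, and the invariant factors of ∂_1 are all 1, so H_0 = Z.
  H_1: rank ker ∂_1 − rank ∂_2 = (8 − 7) − 0 = 1, and there is no ∂_2, so H_1 = Z.

Hence the Betti numbers are b_0 = 1, b_1 = 1.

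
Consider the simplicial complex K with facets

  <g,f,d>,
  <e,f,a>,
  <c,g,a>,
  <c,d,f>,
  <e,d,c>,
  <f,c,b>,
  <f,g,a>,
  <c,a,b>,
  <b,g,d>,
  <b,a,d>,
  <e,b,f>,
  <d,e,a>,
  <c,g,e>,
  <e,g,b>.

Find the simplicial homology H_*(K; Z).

K has 7 vertices, 21 edges, 14 triangles.
rank ∂_0 = 0, rank ∂_1 = 6 ⇒ b_0 = 7 − 0 − 6 = 1; all invariant factors of ∂_1 are 1 so no torsion. So H_0 = Z.
rank ∂_1 = 6, rank ∂_2 = 13 ⇒ b_1 = 21 − 6 − 13 = 2; all invariant factors of ∂_2 are 1 so no torsion. So H_1 = Z^2.
rank ∂_2 = 13, rank ∂_3 = 0 ⇒ b_2 = 14 − 13 − 0 = 1. So H_2 = Z.

H_0 ≅ Z,  H_1 ≅ Z^2,  H_2 ≅ Z.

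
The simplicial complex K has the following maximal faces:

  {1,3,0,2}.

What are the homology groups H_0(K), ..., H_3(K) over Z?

H_0 = Z,  H_1 = 0,  H_2 = 0,  H_3 = 0.

We work with the vertex ordering 0 < 1 < 2 < 3. The simplices of K, each written with vertices in increasing order, are:

  0-simplices (4): [0], [1], [2], [3]
  1-simplices (6): [0,1], [0,2], [0,3], [1,2], [1,3], [2,3]
  2-simplices (4): [0,1,2], [0,1,3], [0,2,3], [1,2,3]
  3-simplices (1): [0,1,2,3]

so the chain groups are C_0 ≅ Z^4, C_1 ≅ Z^6, C_2 ≅ Z^4, C_3 ≅ Z^1.

∂_1: C_1 → C_0 is given by ∂[p,q] = [q] − [p]. For instance
  ∂[0,1] = [1] − [0].
This gives a 4×6 integer matrix of rank 3; reducing to Smith normal form yields diagonal entries (1,1,1).

The boundary map ∂_2: C_2 → C_1 acts by ∂[p,q,r] = [q,r] − [p,r] + [p,q]. For instance
  ∂[1,2,3] = [2,3] − [1,3] + [1,2],
  ∂[0,1,2] = [1,2] − [0,2] + [0,1].
As a 6×4 matrix over Z this has rank 3, with invariant factors (1,1,1).

Boundary ∂_3: C_3 → C_2 sends each 3-simplex σ to the alternating sum Σ_i (−1)^i (σ with its i-th vertex removed). For instance
  ∂[0,1,2,3] = [1,2,3] − [0,2,3] + [0,1,3] − [0,1,2].
This gives a 4×1 integer matrix of rank 1; reducing to Smith normal form yields diagonal entries (1).

Now H_k = ker ∂_k / im ∂_{k+1}, so:

  H_0: rank C_0 − rank ∂_1 = 4 − 3 = 1, and the invariant factors of ∂_1 are all 1, so H_0 = Z.
  H_1: rank ker ∂_1 − rank ∂_2 = (6 − 3) − 3 = 0, and the invariant factors of ∂_2 are all 1, so H_1 = 0.
  H_2: rank ker ∂_2 − rank ∂_3 = (4 − 3) − 1 = 0, and the invariant factors of ∂_3 are all 1, so H_2 = 0.
  H_3: rank ker ∂_3 − rank ∂_4 = (1 − 1) − 0 = 0, and there is no ∂_4, so H_3 = 0.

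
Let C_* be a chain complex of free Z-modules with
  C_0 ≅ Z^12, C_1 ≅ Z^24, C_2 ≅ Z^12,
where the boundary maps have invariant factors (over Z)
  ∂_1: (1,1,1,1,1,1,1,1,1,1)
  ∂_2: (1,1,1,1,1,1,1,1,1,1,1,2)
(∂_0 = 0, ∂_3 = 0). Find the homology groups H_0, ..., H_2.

H_0 = Z^2,  H_1 = Z^2 ⊕ Z/2Z,  H_2 = 0.

H_0: b_0 = 12 − 0 − 10 = 2; torsion from ∂_1 factors > 1: none. So H_0 = Z^2.
H_1: b_1 = 24 − 10 − 12 = 2; torsion from ∂_2 factors > 1: [2]. So H_1 = Z^2 ⊕ Z/2Z.
H_2: b_2 = 12 − 12 − 0 = 0; torsion from ∂_3 factors > 1: none. So H_2 = 0.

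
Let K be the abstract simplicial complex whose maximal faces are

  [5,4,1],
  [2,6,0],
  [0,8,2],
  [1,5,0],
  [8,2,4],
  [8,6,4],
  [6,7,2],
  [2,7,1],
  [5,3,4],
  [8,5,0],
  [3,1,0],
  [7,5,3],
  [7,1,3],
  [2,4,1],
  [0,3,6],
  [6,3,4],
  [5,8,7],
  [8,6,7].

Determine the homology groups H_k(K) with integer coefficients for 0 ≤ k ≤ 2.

H_0 = Z,  H_1 = Z ⊕ Z/2,  H_2 = 0.

Take the total order 0 < 1 < 2 < 3 < 4 < 5 < 6 < 7 < 8 on the vertex set. Then K (dimension 2) consists of the simplices:

  0-simplices (9): [0], [1], [2], [3], [4], [5], [6], [7], [8]
  1-simplices (27): (27 of them)
  2-simplices (18): [0,1,3], [0,1,5], [0,2,6], [0,2,8], [0,3,6], [0,5,8], [1,2,4], [1,2,7], [1,3,7], [1,4,5], [2,4,8], [2,6,7], [3,4,5], [3,4,6], [3,5,7], [4,6,8], [5,7,8], [6,7,8]

giving chain groups C_0 ≅ Z^9, C_1 ≅ Z^27, C_2 ≅ Z^18.

The boundary map ∂_1: C_1 → C_0 maps an edge to its endpoints' difference, ∂[p,q] = q − p.
This gives a 9×27 integer matrix of rank 8; reducing to Smith normal form yields diagonal entries (1,1,1,1,1,1,1,1).

Boundary ∂_2: C_2 → C_1 sends each 2-simplex [p,q,r] to [q,r] − [p,r] + [p,q]. For instance
  ∂[3,4,6] = [4,6] − [3,6] + [3,4],
  ∂[4,6,8] = [6,8] − [4,8] + [4,6].
As a 27×18 matrix over Z this has rank 18, with invariant factors (1,1,1,1,1,1,1,1,1,1,1,1,1,1,1,1,1,2).

Reading off H_k = ker ∂_k / im ∂_{k+1}:

  H_0: rank C_0 − rank ∂_1 = 9 − 8 = 1, and the invariant factors of ∂_1 are all 1, so H_0 ≅ Z.
  H_1: rank ker ∂_1 − rank ∂_2 = (27 − 8) − 18 = 1, and ∂_2 has invariant factor 2 > 1, so H_1 ≅ Z ⊕ Z/2.
  H_2: rank ker ∂_2 − rank ∂_3 = (18 − 18) − 0 = 0, and there is no ∂_3, so H_2 ≅ 0.

(K is a triangulation of the Klein bottle.)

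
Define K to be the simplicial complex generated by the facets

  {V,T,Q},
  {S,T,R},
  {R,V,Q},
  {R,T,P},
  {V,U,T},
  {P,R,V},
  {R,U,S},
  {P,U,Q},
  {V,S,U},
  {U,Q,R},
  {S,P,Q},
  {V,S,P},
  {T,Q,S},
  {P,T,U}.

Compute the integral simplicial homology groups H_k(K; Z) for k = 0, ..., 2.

H_0 = Z,  H_1 = Z^2,  H_2 = Z.

Fix the vertex order P < Q < R < S < T < U < V and write every simplex with vertices in increasing order. Then dim K = 2 and the simplices of K are:

  0-simplices (7): P, Q, R, S, T, U, V
  1-simplices (21): PQ, PR, PS, PT, PU, PV, QR, QS, QT, QU, QV, RS, RT, RU, RV, ST, SU, SV, TU, TV, UV
  2-simplices (14): PQS, PQU, PRT, PRV, PSV, PTU, QRU, QRV, QST, QTV, RST, RSU, SUV, TUV

Hence C_0 ≅ Z^7, C_1 ≅ Z^21, C_2 ≅ Z^14.

∂_1: C_1 → C_0 maps an edge to its endpoints' difference, ∂[p,q] = q − p. For instance
  ∂RS = S − R.
This gives a 7×21 integer matrix of rank 6; reducing to Smith normal form yields diagonal entries (1,1,1,1,1,1).

∂_2: C_2 → C_1 acts by ∂[p,q,r] = [q,r] − [p,r] + [p,q]. For instance
  ∂QRV = RV − QV + QR,
  ∂QRU = RU − QU + QR.
As a 21×14 matrix over Z this has rank 13, with invariant factors (1,1,1,1,1,1,1,1,1,1,1,1,1).

From H_k ≅ ker(∂_k) / im(∂_{k+1}) we obtain:

  H_0: rank C_0 − rank ∂_1 = 7 − 6 = 1, and the invariant factors of ∂_1 are all 1, so H_0 ≅ Z.
  H_1: rank ker ∂_1 − rank ∂_2 = (21 − 6) − 13 = 2, and the invariant factors of ∂_2 are all 1, so H_1 ≅ Z^2.
  H_2: rank ker ∂_2 − rank ∂_3 = (14 − 13) − 0 = 1, and there is no ∂_3, so H_2 ≅ Z.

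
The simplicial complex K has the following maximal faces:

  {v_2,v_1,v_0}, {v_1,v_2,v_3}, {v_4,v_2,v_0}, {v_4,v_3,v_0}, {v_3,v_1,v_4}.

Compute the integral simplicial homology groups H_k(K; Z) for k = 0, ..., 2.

H_0 ≅ Z,  H_1 ≅ Z,  H_2 = 0.

Order the vertices as v_0 < v_1 < v_2 < v_3 < v_4. Listing each simplex with vertices in this order, K has dimension 2 with simplices:

  0-simplices (5): [v_0], [v_1], [v_2], [v_3], [v_4]
  1-simplices (10): [v_0,v_1], [v_0,v_2], [v_0,v_3], [v_0,v_4], [v_1,v_2], [v_1,v_3], [v_1,v_4], [v_2,v_3], [v_2,v_4], [v_3,v_4]
  2-simplices (5): [v_0,v_1,v_2], [v_0,v_2,v_4], [v_0,v_3,v_4], [v_1,v_2,v_3], [v_1,v_3,v_4]

Hence C_0 ≅ Z^5, C_1 ≅ Z^10, C_2 ≅ Z^5.

The boundary map ∂_1: C_1 → C_0 is given by ∂[p,q] = [q] − [p].
This gives a 5×10 integer matrix of rank 4; reducing to Smith normal form yields diagonal entries (1,1,1,1).

Boundary ∂_2: C_2 → C_1 sends each 2-simplex [p,q,r] to [q,r] − [p,r] + [p,q]. For instance
  ∂[v_0,v_1,v_2] = [v_1,v_2] − [v_0,v_2] + [v_0,v_1],
  ∂[v_0,v_3,v_4] = [v_3,v_4] − [v_0,v_4] + [v_0,v_3].
The 10×5 boundary matrix has rank 5 and Smith normal form diag(1,1,1,1,1).

Reading off H_k = ker ∂_k / im ∂_{k+1}:

  H_0: rank C_0 − rank ∂_1 = 5 − 4 = 1, and the invariant factors of ∂_1 are all 1, so H_0 ≅ Z.
  H_1: rank ker ∂_1 − rank ∂_2 = (10 − 4) − 5 = 1, and the invariant factors of ∂_2 are all 1, so H_1 ≅ Z.
  H_2: rank ker ∂_2 − rank ∂_3 = (5 − 5) − 0 = 0, and there is no ∂_3, so H_2 ≅ 0.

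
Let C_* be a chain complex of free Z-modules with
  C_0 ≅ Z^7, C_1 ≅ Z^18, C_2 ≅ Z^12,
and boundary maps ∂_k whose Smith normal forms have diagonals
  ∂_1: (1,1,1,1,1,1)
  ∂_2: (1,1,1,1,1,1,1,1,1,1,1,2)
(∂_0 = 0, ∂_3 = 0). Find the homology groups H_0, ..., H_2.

H_0: b_0 = 7 − 0 − 6 = 1; torsion from ∂_1 factors > 1: none. So H_0 = Z.
H_1: b_1 = 18 − 6 − 12 = 0; torsion from ∂_2 factors > 1: [2]. So H_1 = Z/2.
H_2: b_2 = 12 − 12 − 0 = 0; torsion from ∂_3 factors > 1: none. So H_2 = 0.

H_0 = Z,  H_1 = Z/2,  H_2 = 0.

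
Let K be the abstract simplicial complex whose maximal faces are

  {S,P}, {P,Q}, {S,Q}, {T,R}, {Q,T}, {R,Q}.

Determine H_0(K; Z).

H_0 ≅ Z.

Take the total order P < Q < R < S < T on the vertex set. Then K (dimension 1) consists of the simplices:

  0-simplices (5): P, Q, R, S, T
  1-simplices (6): PQ, PS, QR, QS, QT, RT

Hence C_0 ≅ Z^5, C_1 ≅ Z^6.

Boundary ∂_1: C_1 → C_0 maps an edge to its endpoints' difference, ∂[p,q] = q − p.
As a 5×6 matrix over Z this has rank 4, with invariant factors (1,1,1,1).

Computing H_k = (kernel of ∂_k) / (image of ∂_{k+1}):

  H_0: rank C_0 − rank ∂_1 = 5 − 4 = 1, and the invariant factors of ∂_1 are all 1, so H_0 = Z.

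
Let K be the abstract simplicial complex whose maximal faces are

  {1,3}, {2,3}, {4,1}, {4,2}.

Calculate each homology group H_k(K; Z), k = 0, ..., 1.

We work with the vertex ordering 1 < 2 < 3 < 4. The simplices of K, each written with vertices in increasing order, are:

  0-simplices (4): [1], [2], [3], [4]
  1-simplices (4): [1,3], [1,4], [2,3], [2,4]

giving chain groups C_0 ≅ Z^4, C_1 ≅ Z^4.

Boundary ∂_1: C_1 → C_0 is given by ∂[p,q] = [q] − [p].
This gives a 4×4 integer matrix of rank 3; reducing to Smith normal form yields diagonal entries (1,1,1).

Computing H_k = (kernel of ∂_k) / (image of ∂_{k+1}):

  H_0: rank C_0 − rank ∂_1 = 4 − 3 = 1, and the invariant factors of ∂_1 are all 1, so H_0 ≅ Z.
  H_1: rank ker ∂_1 − rank ∂_2 = (4 − 3) − 0 = 1, and there is no ∂_2, so H_1 ≅ Z.

(K is a triangulation of the circle S^1.)

H_0 ≅ Z,  H_1 ≅ Z.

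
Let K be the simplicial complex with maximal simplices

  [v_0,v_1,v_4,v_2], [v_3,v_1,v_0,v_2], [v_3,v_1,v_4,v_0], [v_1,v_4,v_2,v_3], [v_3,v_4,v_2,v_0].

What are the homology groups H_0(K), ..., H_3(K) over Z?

Order the vertices as v_0 < v_1 < v_2 < v_3 < v_4. Listing each simplex with vertices in this order, K has dimension 3 with simplices:

  0-simplices (5): [v_0], [v_1], [v_2], [v_3], [v_4]
  1-simplices (10): [v_0,v_1], [v_0,v_2], [v_0,v_3], [v_0,v_4], [v_1,v_2], [v_1,v_3], [v_1,v_4], [v_2,v_3], [v_2,v_4], [v_3,v_4]
  2-simplices (10): [v_0,v_1,v_2], [v_0,v_1,v_3], [v_0,v_1,v_4], [v_0,v_2,v_3], [v_0,v_2,v_4], [v_0,v_3,v_4], [v_1,v_2,v_3], [v_1,v_2,v_4], [v_1,v_3,v_4], [v_2,v_3,v_4]
  3-simplices (5): [v_0,v_1,v_2,v_3], [v_0,v_1,v_2,v_4], [v_0,v_1,v_3,v_4], [v_0,v_2,v_3,v_4], [v_1,v_2,v_3,v_4]

giving chain groups C_0 ≅ Z^5, C_1 ≅ Z^10, C_2 ≅ Z^10, C_3 ≅ Z^5.

Boundary ∂_1: C_1 → C_0 maps an edge to its endpoints' difference, ∂[p,q] = q − p. For instance
  ∂[v_3,v_4] = [v_4] − [v_3].
As a 5×10 matrix over Z this has rank 4, with invariant factors (1,1,1,1).

∂_2: C_2 → C_1 acts by ∂[p,q,r] = [q,r] − [p,r] + [p,q]. For instance
  ∂[v_2,v_3,v_4] = [v_3,v_4] − [v_2,v_4] + [v_2,v_3],
  ∂[v_0,v_2,v_3] = [v_2,v_3] − [v_0,v_3] + [v_0,v_2].
The resulting 10×10 matrix has rank 6, and its Smith normal form has invariant factors (1,1,1,1,1,1).

The boundary map ∂_3: C_3 → C_2 sends each 3-simplex σ to the alternating sum Σ_i (−1)^i (σ with its i-th vertex removed). For instance
  ∂[v_0,v_1,v_2,v_4] = [v_1,v_2,v_4] − [v_0,v_2,v_4] + [v_0,v_1,v_4] − [v_0,v_1,v_2],
  ∂[v_0,v_1,v_3,v_4] = [v_1,v_3,v_4] − [v_0,v_3,v_4] + [v_0,v_1,v_4] − [v_0,v_1,v_3].
The resulting 10×5 matrix has rank 4, and its Smith normal form has invariant factors (1,1,1,1).

Reading off H_k = ker ∂_k / im ∂_{k+1}:

  H_0: rank C_0 − rank ∂_1 = 5 − 4 = 1, and the invariant factors of ∂_1 are all 1, so H_0 ≅ Z.
  H_1: rank ker ∂_1 − rank ∂_2 = (10 − 4) − 6 = 0, and the invariant factors of ∂_2 are all 1, so H_1 ≅ 0.
  H_2: rank ker ∂_2 − rank ∂_3 = (10 − 6) − 4 = 0, and the invariant factors of ∂_3 are all 1, so H_2 ≅ 0.
  H_3: rank ker ∂_3 − rank ∂_4 = (5 − 4) − 0 = 1, and there is no ∂_4, so H_3 ≅ Z.

(K is a triangulation of the 3-sphere S^3.)

H_0 ≅ Z,  H_1 = 0,  H_2 = 0,  H_3 ≅ Z.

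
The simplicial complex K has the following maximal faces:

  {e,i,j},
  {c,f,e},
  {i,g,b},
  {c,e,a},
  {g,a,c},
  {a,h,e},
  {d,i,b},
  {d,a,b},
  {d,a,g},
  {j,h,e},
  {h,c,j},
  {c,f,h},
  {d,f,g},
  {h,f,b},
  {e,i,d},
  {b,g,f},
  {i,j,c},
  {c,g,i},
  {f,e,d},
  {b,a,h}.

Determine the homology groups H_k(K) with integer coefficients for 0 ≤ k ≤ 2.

H_0 ≅ Z,  H_1 ≅ Z ⊕ Z/2Z,  H_2 = 0.

Order the vertices as a < b < c < d < e < f < g < h < i < j. Listing each simplex with vertices in this order, K has dimension 2 with simplices:

  0-simplices (10): a, b, c, d, e, f, g, h, i, j
  1-simplices (30): ab, ac, ad, ae, ag, ah, bd, bf, bg, bh, bi, ce, cf, cg, ch, ci, cj, de, df, dg, di, ef, eh, ei, ej, fg, fh, gi, hj, ij
  2-simplices (20): abd, abh, ace, acg, adg, aeh, bdi, bfg, bfh, bgi, cef, cfh, cgi, chj, cij, def, dei, dfg, ehj, eij

Hence C_0 ≅ Z^10, C_1 ≅ Z^30, C_2 ≅ Z^20.

∂_1: C_1 → C_0 is given by ∂[p,q] = [q] − [p]. For instance
  ∂ci = i − c.
As a 10×30 matrix over Z this has rank 9, with invariant factors (1,1,1,1,1,1,1,1,1).

∂_2: C_2 → C_1 sends each 2-simplex [p,q,r] to [q,r] − [p,r] + [p,q]. For instance
  ∂cfh = fh − ch + cf,
  ∂cef = ef − cf + ce.
The resulting 30×20 matrix has rank 20, and its Smith normal form has invariant factors (1,1,1,1,1,1,1,1,1,1,1,1,1,1,1,1,1,1,1,2).

From H_k ≅ ker(∂_k) / im(∂_{k+1}) we obtain:

  H_0: rank C_0 − rank ∂_1 = 10 − 9 = 1, and the invariant factors of ∂_1 are all 1, so H_0 = Z.
  H_1: rank ker ∂_1 − rank ∂_2 = (30 − 9) − 20 = 1, and ∂_2 has invariant factor 2 > 1, so H_1 = Z ⊕ Z/2Z.
  H_2: rank ker ∂_2 − rank ∂_3 = (20 − 20) − 0 = 0, and there is no ∂_3, so H_2 = 0.

(K is a triangulation of the Klein bottle.)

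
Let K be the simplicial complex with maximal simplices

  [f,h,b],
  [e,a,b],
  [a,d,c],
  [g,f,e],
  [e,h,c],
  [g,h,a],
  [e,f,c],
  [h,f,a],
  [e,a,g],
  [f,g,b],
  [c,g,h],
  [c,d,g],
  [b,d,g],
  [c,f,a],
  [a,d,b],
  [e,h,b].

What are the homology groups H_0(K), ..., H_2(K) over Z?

H_0 ≅ Z,  H_1 ≅ Z^2,  H_2 ≅ Z.

Order the vertices as a < b < c < d < e < f < g < h. Listing each simplex with vertices in this order, K has dimension 2 with simplices:

  0-simplices (8): a, b, c, d, e, f, g, h
  1-simplices (24): ab, ac, ad, ae, af, ag, ah, bd, be, bf, bg, bh, cd, ce, cf, cg, ch, dg, ef, eg, eh, fg, fh, gh
  2-simplices (16): abd, abe, acd, acf, aeg, afh, agh, bdg, beh, bfg, bfh, cdg, cef, ceh, cgh, efg

giving chain groups C_0 ≅ Z^8, C_1 ≅ Z^24, C_2 ≅ Z^16.

The boundary map ∂_1: C_1 → C_0 maps an edge to its endpoints' difference, ∂[p,q] = q − p. For instance
  ∂ch = h − c.
The 8×24 boundary matrix has rank 7 and Smith normal form diag(1,1,1,1,1,1,1).

Boundary ∂_2: C_2 → C_1 acts by ∂[p,q,r] = [q,r] − [p,r] + [p,q]. For instance
  ∂acf = cf − af + ac,
  ∂aeg = eg − ag + ae.
The 24×16 boundary matrix has rank 15 and Smith normal form diag(1,1,1,1,1,1,1,1,1,1,1,1,1,1,1).

Reading off H_k = ker ∂_k / im ∂_{k+1}:

  H_0: rank C_0 − rank ∂_1 = 8 − 7 = 1, and the invariant factors of ∂_1 are all 1, so H_0 ≅ Z.
  H_1: rank ker ∂_1 − rank ∂_2 = (24 − 7) − 15 = 2, and the invariant factors of ∂_2 are all 1, so H_1 ≅ Z^2.
  H_2: rank ker ∂_2 − rank ∂_3 = (16 − 15) − 0 = 1, and there is no ∂_3, so H_2 ≅ Z.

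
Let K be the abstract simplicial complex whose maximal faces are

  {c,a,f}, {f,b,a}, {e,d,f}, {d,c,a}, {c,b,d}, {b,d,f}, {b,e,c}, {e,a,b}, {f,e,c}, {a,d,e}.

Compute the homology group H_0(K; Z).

We work with the vertex ordering a < b < c < d < e < f. The simplices of K, each written with vertices in increasing order, are:

  0-simplices (6): a, b, c, d, e, f
  1-simplices (15): ab, ac, ad, ae, af, bc, bd, be, bf, cd, ce, cf, de, df, ef
  2-simplices (10): abe, abf, acd, acf, ade, bcd, bce, bdf, cef, def

so the chain groups are C_0 ≅ Z^6, C_1 ≅ Z^15, C_2 ≅ Z^10.

The boundary map ∂_1: C_1 → C_0 maps an edge to its endpoints' difference, ∂[p,q] = q − p.
The 6×15 boundary matrix has rank 5 and Smith normal form diag(1,1,1,1,1).

∂_2: C_2 → C_1 maps a triangle to the signed sum of its edges. For instance
  ∂cef = ef − cf + ce,
  ∂abf = bf − af + ab.
The 15×10 boundary matrix has rank 10 and Smith normal form diag(1,1,1,1,1,1,1,1,1,2).

Now H_k = ker ∂_k / im ∂_{k+1}, so:

  H_0: rank C_0 − rank ∂_1 = 6 − 5 = 1, and the invariant factors of ∂_1 are all 1, so H_0 ≅ Z.

H_0 ≅ Z.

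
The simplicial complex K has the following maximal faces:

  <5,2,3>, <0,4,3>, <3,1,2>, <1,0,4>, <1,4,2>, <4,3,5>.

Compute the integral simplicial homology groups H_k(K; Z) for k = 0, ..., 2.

Take the total order 0 < 1 < 2 < 3 < 4 < 5 on the vertex set. Then K (dimension 2) consists of the simplices:

  0-simplices (6): [0], [1], [2], [3], [4], [5]
  1-simplices (12): [0,1], [0,3], [0,4], [1,2], [1,3], [1,4], [2,3], [2,4], [2,5], [3,4], [3,5], [4,5]
  2-simplices (6): [0,1,4], [0,3,4], [1,2,3], [1,2,4], [2,3,5], [3,4,5]

Hence C_0 ≅ Z^6, C_1 ≅ Z^12, C_2 ≅ Z^6.

Boundary ∂_1: C_1 → C_0 maps an edge to its endpoints' difference, ∂[p,q] = q − p.
This gives a 6×12 integer matrix of rank 5; reducing to Smith normal form yields diagonal entries (1,1,1,1,1).

The boundary map ∂_2: C_2 → C_1 sends each 2-simplex [p,q,r] to [q,r] − [p,r] + [p,q]. For instance
  ∂[0,1,4] = [1,4] − [0,4] + [0,1],
  ∂[2,3,5] = [3,5] − [2,5] + [2,3].
The 12×6 boundary matrix has rank 6 and Smith normal form diag(1,1,1,1,1,1).

Now H_k = ker ∂_k / im ∂_{k+1}, so:

  H_0: rank C_0 − rank ∂_1 = 6 − 5 = 1, and the invariant factors of ∂_1 are all 1, so H_0 ≅ Z.
  H_1: rank ker ∂_1 − rank ∂_2 = (12 − 5) − 6 = 1, and the invariant factors of ∂_2 are all 1, so H_1 ≅ Z.
  H_2: rank ker ∂_2 − rank ∂_3 = (6 − 6) − 0 = 0, and there is no ∂_3, so H_2 ≅ 0.

As a check, the Euler characteristic is 6 − 12 + 6 = 0, which agrees with 1 − 1 + 0 = 0.

H_0 = Z,  H_1 = Z,  H_2 = 0.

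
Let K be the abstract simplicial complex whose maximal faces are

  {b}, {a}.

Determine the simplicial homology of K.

K has 2 vertices.
rank ∂_0 = 0, rank ∂_1 = 0 ⇒ b_0 = 2 − 0 − 0 = 2. So H_0 ≅ Z^2.

H_0 ≅ Z^2.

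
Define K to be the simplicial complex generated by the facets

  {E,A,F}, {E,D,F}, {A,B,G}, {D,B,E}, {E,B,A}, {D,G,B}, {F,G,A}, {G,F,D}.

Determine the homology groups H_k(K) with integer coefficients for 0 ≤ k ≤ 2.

H_0 = Z,  H_1 = 0,  H_2 = Z.

K has 6 vertices, 12 edges, 8 triangles.
rank ∂_0 = 0, rank ∂_1 = 5 ⇒ b_0 = 6 − 0 − 5 = 1; all invariant factors of ∂_1 are 1 so no torsion. So H_0 = Z.
rank ∂_1 = 5, rank ∂_2 = 7 ⇒ b_1 = 12 − 5 − 7 = 0; all invariant factors of ∂_2 are 1 so no torsion. So H_1 = 0.
rank ∂_2 = 7, rank ∂_3 = 0 ⇒ b_2 = 8 − 7 − 0 = 1. So H_2 = Z.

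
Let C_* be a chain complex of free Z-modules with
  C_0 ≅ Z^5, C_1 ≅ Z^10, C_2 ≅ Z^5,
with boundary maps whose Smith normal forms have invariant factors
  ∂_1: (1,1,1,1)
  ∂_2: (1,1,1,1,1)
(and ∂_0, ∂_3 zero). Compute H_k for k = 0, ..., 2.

H_0: b_0 = 5 − 0 − 4 = 1; torsion from ∂_1 factors > 1: none. So H_0 ≅ Z.
H_1: b_1 = 10 − 4 − 5 = 1; torsion from ∂_2 factors > 1: none. So H_1 ≅ Z.
H_2: b_2 = 5 − 5 − 0 = 0; torsion from ∂_3 factors > 1: none. So H_2 ≅ 0.

H_0 ≅ Z,  H_1 ≅ Z,  H_2 = 0.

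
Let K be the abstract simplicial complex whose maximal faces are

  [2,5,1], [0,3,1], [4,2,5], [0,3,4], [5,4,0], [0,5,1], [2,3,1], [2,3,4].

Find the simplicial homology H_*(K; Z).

H_0 ≅ Z,  H_1 = 0,  H_2 ≅ Z.

Order the vertices as 0 < 1 < 2 < 3 < 4 < 5. Listing each simplex with vertices in this order, K has dimension 2 with simplices:

  0-simplices (6): [0], [1], [2], [3], [4], [5]
  1-simplices (12): [0,1], [0,3], [0,4], [0,5], [1,2], [1,3], [1,5], [2,3], [2,4], [2,5], [3,4], [4,5]
  2-simplices (8): [0,1,3], [0,1,5], [0,3,4], [0,4,5], [1,2,3], [1,2,5], [2,3,4], [2,4,5]

so the chain groups are C_0 ≅ Z^6, C_1 ≅ Z^12, C_2 ≅ Z^8.

∂_1: C_1 → C_0 maps an edge to its endpoints' difference, ∂[p,q] = q − p. For instance
  ∂[2,3] = [3] − [2].
The resulting 6×12 matrix has rank 5, and its Smith normal form has invariant factors (1,1,1,1,1).

∂_2: C_2 → C_1 acts by ∂[p,q,r] = [q,r] − [p,r] + [p,q]. For instance
  ∂[0,4,5] = [4,5] − [0,5] + [0,4],
  ∂[0,3,4] = [3,4] − [0,4] + [0,3].
This gives a 12×8 integer matrix of rank 7; reducing to Smith normal form yields diagonal entries (1,1,1,1,1,1,1).

Now H_k = ker ∂_k / im ∂_{k+1}, so:

  H_0: rank C_0 − rank ∂_1 = 6 − 5 = 1, and the invariant factors of ∂_1 are all 1, so H_0 = Z.
  H_1: rank ker ∂_1 − rank ∂_2 = (12 − 5) − 7 = 0, and the invariant factors of ∂_2 are all 1, so H_1 = 0.
  H_2: rank ker ∂_2 − rank ∂_3 = (8 − 7) − 0 = 1, and there is no ∂_3, so H_2 = Z.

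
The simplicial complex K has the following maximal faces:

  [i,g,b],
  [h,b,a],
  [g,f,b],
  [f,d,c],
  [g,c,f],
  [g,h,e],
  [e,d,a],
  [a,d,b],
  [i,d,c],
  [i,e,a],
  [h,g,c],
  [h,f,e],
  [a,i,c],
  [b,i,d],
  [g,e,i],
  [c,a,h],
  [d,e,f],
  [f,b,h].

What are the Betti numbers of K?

b_0 = 1, b_1 = 1, b_2 = 0.

We work with the vertex ordering a < b < c < d < e < f < g < h < i. The simplices of K, each written with vertices in increasing order, are:

  0-simplices (9): a, b, c, d, e, f, g, h, i
  1-simplices (27): ab, ac, ad, ae, ah, ai, bd, bf, bg, bh, bi, cd, cf, cg, ch, ci, de, df, di, ef, eg, eh, ei, fg, fh, gh, gi
  2-simplices (18): abd, abh, ach, aci, ade, aei, bdi, bfg, bfh, bgi, cdf, cdi, cfg, cgh, def, efh, egh, egi

Hence C_0 ≅ Z^9, C_1 ≅ Z^27, C_2 ≅ Z^18.

∂_1: C_1 → C_0 maps an edge to its endpoints' difference, ∂[p,q] = q − p.
This gives a 9×27 integer matrix of rank 8; reducing to Smith normal form yields diagonal entries (1,1,1,1,1,1,1,1).

∂_2: C_2 → C_1 acts by ∂[p,q,r] = [q,r] − [p,r] + [p,q]. For instance
  ∂ade = de − ae + ad,
  ∂egh = gh − eh + eg.
The resulting 27×18 matrix has rank 18, and its Smith normal form has invariant factors (1,1,1,1,1,1,1,1,1,1,1,1,1,1,1,1,1,2).

Reading off H_k = ker ∂_k / im ∂_{k+1}:

  H_0: rank C_0 − rank ∂_1 = 9 − 8 = 1, and the invariant factors of ∂_1 are all 1, so H_0 = Z.
  H_1: rank ker ∂_1 − rank ∂_2 = (27 − 8) − 18 = 1, and ∂_2 has invariant factor 2 > 1, so H_1 = Z ⊕ Z_2.
  H_2: rank ker ∂_2 − rank ∂_3 = (18 − 18) − 0 = 0, and there is no ∂_3, so H_2 = 0.

Hence the Betti numbers are b_0 = 1, b_1 = 1, b_2 = 0.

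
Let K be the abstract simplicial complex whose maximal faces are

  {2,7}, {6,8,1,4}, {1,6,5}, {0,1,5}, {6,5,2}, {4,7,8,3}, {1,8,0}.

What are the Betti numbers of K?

Order the vertices as 0 < 1 < 2 < 3 < 4 < 5 < 6 < 7 < 8. Listing each simplex with vertices in this order, K has dimension 3 with simplices:

  0-simplices (9): [0], [1], [2], [3], [4], [5], [6], [7], [8]
  1-simplices (19): [0,1], [0,5], [0,8], [1,4], [1,5], [1,6], [1,8], [2,5], [2,6], [2,7], [3,4], [3,7], [3,8], [4,6], [4,7], [4,8], [5,6], [6,8], [7,8]
  2-simplices (12): [0,1,5], [0,1,8], [1,4,6], [1,4,8], [1,5,6], [1,6,8], [2,5,6], [3,4,7], [3,4,8], [3,7,8], [4,6,8], [4,7,8]
  3-simplices (2): [1,4,6,8], [3,4,7,8]

giving chain groups C_0 ≅ Z^9, C_1 ≅ Z^19, C_2 ≅ Z^12, C_3 ≅ Z^2.

The boundary map ∂_1: C_1 → C_0 maps an edge to its endpoints' difference, ∂[p,q] = q − p. For instance
  ∂[4,8] = [8] − [4].
The 9×19 boundary matrix has rank 8 and Smith normal form diag(1,1,1,1,1,1,1,1).

Boundary ∂_2: C_2 → C_1 acts by ∂[p,q,r] = [q,r] − [p,r] + [p,q]. For instance
  ∂[3,4,8] = [4,8] − [3,8] + [3,4],
  ∂[1,4,8] = [4,8] − [1,8] + [1,4].
As a 19×12 matrix over Z this has rank 10, with invariant factors (1,1,1,1,1,1,1,1,1,1).

∂_3: C_3 → C_2 sends each 3-simplex σ to the alternating sum Σ_i (−1)^i (σ with its i-th vertex removed). For instance
  ∂[3,4,7,8] = [4,7,8] − [3,7,8] + [3,4,8] − [3,4,7],
  ∂[1,4,6,8] = [4,6,8] − [1,6,8] + [1,4,8] − [1,4,6].
As a 12×2 matrix over Z this has rank 2, with invariant factors (1,1).

Computing H_k = (kernel of ∂_k) / (image of ∂_{k+1}):

  H_0: rank C_0 − rank ∂_1 = 9 − 8 = 1, and the invariant factors of ∂_1 are all 1, so H_0 ≅ Z.
  H_1: rank ker ∂_1 − rank ∂_2 = (19 − 8) − 10 = 1, and the invariant factors of ∂_2 are all 1, so H_1 ≅ Z.
  H_2: rank ker ∂_2 − rank ∂_3 = (12 − 10) − 2 = 0, and the invariant factors of ∂_3 are all 1, so H_2 ≅ 0.
  H_3: rank ker ∂_3 − rank ∂_4 = (2 − 2) − 0 = 0, and there is no ∂_4, so H_3 ≅ 0.

As a check, the Euler characteristic is 9 − 19 + 12 − 2 = 0, which agrees with 1 − 1 + 0 − 0 = 0.

Hence the Betti numbers are b_0 = 1, b_1 = 1, b_2 = 0, b_3 = 0.

b_0 = 1, b_1 = 1, b_2 = 0, b_3 = 0.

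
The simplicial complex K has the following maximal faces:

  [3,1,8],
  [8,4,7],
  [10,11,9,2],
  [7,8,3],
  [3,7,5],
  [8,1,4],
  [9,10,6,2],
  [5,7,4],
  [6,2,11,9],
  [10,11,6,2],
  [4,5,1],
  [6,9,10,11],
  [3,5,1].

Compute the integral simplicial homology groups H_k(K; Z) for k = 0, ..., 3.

K has 11 vertices, 22 edges, 18 triangles, 5 3-simplices.
rank ∂_0 = 0, rank ∂_1 = 9 ⇒ b_0 = 11 − 0 − 9 = 2; all invariant factors of ∂_1 are 1 so no torsion. So H_0 ≅ Z^2.
rank ∂_1 = 9, rank ∂_2 = 13 ⇒ b_1 = 22 − 9 − 13 = 0; all invariant factors of ∂_2 are 1 so no torsion. So H_1 ≅ 0.
rank ∂_2 = 13, rank ∂_3 = 4 ⇒ b_2 = 18 − 13 − 4 = 1; all invariant factors of ∂_3 are 1 so no torsion. So H_2 ≅ Z.
rank ∂_3 = 4, rank ∂_4 = 0 ⇒ b_3 = 5 − 4 − 0 = 1. So H_3 ≅ Z.

H_0 = Z^2,  H_1 = 0,  H_2 = Z,  H_3 = Z.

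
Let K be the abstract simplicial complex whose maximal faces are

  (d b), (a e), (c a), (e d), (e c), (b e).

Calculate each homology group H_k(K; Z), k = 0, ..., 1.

Order the vertices as a < b < c < d < e. Listing each simplex with vertices in this order, K has dimension 1 with simplices:

  0-simplices (5): a, b, c, d, e
  1-simplices (6): ac, ae, bd, be, ce, de

Hence C_0 ≅ Z^5, C_1 ≅ Z^6.

Boundary ∂_1: C_1 → C_0 is given by ∂[p,q] = [q] − [p]. For instance
  ∂ce = e − c.
The 5×6 boundary matrix has rank 4 and Smith normal form diag(1,1,1,1).

Computing H_k = (kernel of ∂_k) / (image of ∂_{k+1}):

  H_0: rank C_0 − rank ∂_1 = 5 − 4 = 1, and the invariant factors of ∂_1 are all 1, so H_0 ≅ Z.
  H_1: rank ker ∂_1 − rank ∂_2 = (6 − 4) − 0 = 2, and there is no ∂_2, so H_1 ≅ Z^2.

As a check, the Euler characteristic is 5 − 6 = -1, which agrees with 1 − 2 = -1.

H_0 ≅ Z,  H_1 ≅ Z^2.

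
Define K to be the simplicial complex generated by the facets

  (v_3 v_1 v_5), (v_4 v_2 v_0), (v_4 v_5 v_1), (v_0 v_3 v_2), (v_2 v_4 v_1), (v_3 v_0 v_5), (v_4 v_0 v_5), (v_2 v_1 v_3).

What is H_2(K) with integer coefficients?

H_2 ≅ Z.

We work with the vertex ordering v_0 < v_1 < v_2 < v_3 < v_4 < v_5. The simplices of K, each written with vertices in increasing order, are:

  0-simplices (6): [v_0], [v_1], [v_2], [v_3], [v_4], [v_5]
  1-simplices (12): [v_0,v_2], [v_0,v_3], [v_0,v_4], [v_0,v_5], [v_1,v_2], [v_1,v_3], [v_1,v_4], [v_1,v_5], [v_2,v_3], [v_2,v_4], [v_3,v_5], [v_4,v_5]
  2-simplices (8): [v_0,v_2,v_3], [v_0,v_2,v_4], [v_0,v_3,v_5], [v_0,v_4,v_5], [v_1,v_2,v_3], [v_1,v_2,v_4], [v_1,v_3,v_5], [v_1,v_4,v_5]

giving chain groups C_0 ≅ Z^6, C_1 ≅ Z^12, C_2 ≅ Z^8.

Boundary ∂_1: C_1 → C_0 maps an edge to its endpoints' difference, ∂[p,q] = q − p. For instance
  ∂[v_0,v_4] = [v_4] − [v_0].
The resulting 6×12 matrix has rank 5, and its Smith normal form has invariant factors (1,1,1,1,1).

The boundary map ∂_2: C_2 → C_1 acts by ∂[p,q,r] = [q,r] − [p,r] + [p,q]. For instance
  ∂[v_0,v_2,v_4] = [v_2,v_4] − [v_0,v_4] + [v_0,v_2],
  ∂[v_1,v_2,v_4] = [v_2,v_4] − [v_1,v_4] + [v_1,v_2].
The 12×8 boundary matrix has rank 7 and Smith normal form diag(1,1,1,1,1,1,1).

Reading off H_k = ker ∂_k / im ∂_{k+1}:

  H_2: rank ker ∂_2 − rank ∂_3 = (8 − 7) − 0 = 1, and there is no ∂_3, so H_2 = Z.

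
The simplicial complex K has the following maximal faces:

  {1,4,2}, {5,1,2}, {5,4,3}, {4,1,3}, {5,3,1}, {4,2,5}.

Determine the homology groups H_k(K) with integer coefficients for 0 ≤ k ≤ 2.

We work with the vertex ordering 1 < 2 < 3 < 4 < 5. The simplices of K, each written with vertices in increasing order, are:

  0-simplices (5): [1], [2], [3], [4], [5]
  1-simplices (9): [1,2], [1,3], [1,4], [1,5], [2,4], [2,5], [3,4], [3,5], [4,5]
  2-simplices (6): [1,2,4], [1,2,5], [1,3,4], [1,3,5], [2,4,5], [3,4,5]

so the chain groups are C_0 ≅ Z^5, C_1 ≅ Z^9, C_2 ≅ Z^6.

The boundary map ∂_1: C_1 → C_0 sends each edge [p,q] (with p < q) to q − p.
This gives a 5×9 integer matrix of rank 4; reducing to Smith normal form yields diagonal entries (1,1,1,1).

∂_2: C_2 → C_1 maps a triangle to the signed sum of its edges. For instance
  ∂[3,4,5] = [4,5] − [3,5] + [3,4],
  ∂[2,4,5] = [4,5] − [2,5] + [2,4].
As a 9×6 matrix over Z this has rank 5, with invariant factors (1,1,1,1,1).

Reading off H_k = ker ∂_k / im ∂_{k+1}:

  H_0: rank C_0 − rank ∂_1 = 5 − 4 = 1, and the invariant factors of ∂_1 are all 1, so H_0 ≅ Z.
  H_1: rank ker ∂_1 − rank ∂_2 = (9 − 4) − 5 = 0, and the invariant factors of ∂_2 are all 1, so H_1 ≅ 0.
  H_2: rank ker ∂_2 − rank ∂_3 = (6 − 5) − 0 = 1, and there is no ∂_3, so H_2 ≅ Z.

H_0 = Z,  H_1 = 0,  H_2 = Z.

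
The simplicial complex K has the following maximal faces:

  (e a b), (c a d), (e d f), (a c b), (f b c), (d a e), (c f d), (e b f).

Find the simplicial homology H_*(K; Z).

H_0 ≅ Z,  H_1 = 0,  H_2 ≅ Z.

Fix the vertex order a < b < c < d < e < f and write every simplex with vertices in increasing order. Then dim K = 2 and the simplices of K are:

  0-simplices (6): a, b, c, d, e, f
  1-simplices (12): ab, ac, ad, ae, bc, be, bf, cd, cf, de, df, ef
  2-simplices (8): abc, abe, acd, ade, bcf, bef, cdf, def

so the chain groups are C_0 ≅ Z^6, C_1 ≅ Z^12, C_2 ≅ Z^8.

Boundary ∂_1: C_1 → C_0 maps an edge to its endpoints' difference, ∂[p,q] = q − p.
The 6×12 boundary matrix has rank 5 and Smith normal form diag(1,1,1,1,1).

∂_2: C_2 → C_1 sends each 2-simplex [p,q,r] to [q,r] − [p,r] + [p,q]. For instance
  ∂abc = bc − ac + ab,
  ∂def = ef − df + de.
The 12×8 boundary matrix has rank 7 and Smith normal form diag(1,1,1,1,1,1,1).

From H_k ≅ ker(∂_k) / im(∂_{k+1}) we obtain:

  H_0: rank C_0 − rank ∂_1 = 6 − 5 = 1, and the invariant factors of ∂_1 are all 1, so H_0 = Z.
  H_1: rank ker ∂_1 − rank ∂_2 = (12 − 5) − 7 = 0, and the invariant factors of ∂_2 are all 1, so H_1 = 0.
  H_2: rank ker ∂_2 − rank ∂_3 = (8 − 7) − 0 = 1, and there is no ∂_3, so H_2 = Z.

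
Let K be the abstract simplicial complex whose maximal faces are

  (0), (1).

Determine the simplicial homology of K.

H_0 ≅ Z^2.

Take the total order 0 < 1 on the vertex set. Then K (dimension 0) consists of the simplices:

  0-simplices (2): [0], [1]

giving chain groups C_0 ≅ Z^2.

From H_k ≅ ker(∂_k) / im(∂_{k+1}) we obtain:

  H_0: rank C_0 − rank ∂_1 = 2 − 0 = 2, and there is no ∂_1, so H_0 = Z^2.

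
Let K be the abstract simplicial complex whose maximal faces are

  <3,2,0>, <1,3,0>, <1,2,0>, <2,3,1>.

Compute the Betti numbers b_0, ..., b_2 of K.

b_0 = 1, b_1 = 0, b_2 = 1.

Order the vertices as 0 < 1 < 2 < 3. Listing each simplex with vertices in this order, K has dimension 2 with simplices:

  0-simplices (4): [0], [1], [2], [3]
  1-simplices (6): [0,1], [0,2], [0,3], [1,2], [1,3], [2,3]
  2-simplices (4): [0,1,2], [0,1,3], [0,2,3], [1,2,3]

giving chain groups C_0 ≅ Z^4, C_1 ≅ Z^6, C_2 ≅ Z^4.

Boundary ∂_1: C_1 → C_0 sends each edge [p,q] (with p < q) to q − p. For instance
  ∂[0,1] = [1] − [0].
The 4×6 boundary matrix has rank 3 and Smith normal form diag(1,1,1).

Boundary ∂_2: C_2 → C_1 acts by ∂[p,q,r] = [q,r] − [p,r] + [p,q]. For instance
  ∂[0,1,3] = [1,3] − [0,3] + [0,1],
  ∂[1,2,3] = [2,3] − [1,3] + [1,2].
This gives a 6×4 integer matrix of rank 3; reducing to Smith normal form yields diagonal entries (1,1,1).

Computing H_k = (kernel of ∂_k) / (image of ∂_{k+1}):

  H_0: rank C_0 − rank ∂_1 = 4 − 3 = 1, and the invariant factors of ∂_1 are all 1, so H_0 ≅ Z.
  H_1: rank ker ∂_1 − rank ∂_2 = (6 − 3) − 3 = 0, and the invariant factors of ∂_2 are all 1, so H_1 ≅ 0.
  H_2: rank ker ∂_2 − rank ∂_3 = (4 − 3) − 0 = 1, and there is no ∂_3, so H_2 ≅ Z.

As a check, the Euler characteristic is 4 − 6 + 4 = 2, which agrees with 1 − 0 + 1 = 2.

Hence the Betti numbers are b_0 = 1, b_1 = 0, b_2 = 1.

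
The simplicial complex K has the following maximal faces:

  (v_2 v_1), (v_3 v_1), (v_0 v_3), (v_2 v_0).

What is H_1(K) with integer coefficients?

We work with the vertex ordering v_0 < v_1 < v_2 < v_3. The simplices of K, each written with vertices in increasing order, are:

  0-simplices (4): [v_0], [v_1], [v_2], [v_3]
  1-simplices (4): [v_0,v_2], [v_0,v_3], [v_1,v_2], [v_1,v_3]

giving chain groups C_0 ≅ Z^4, C_1 ≅ Z^4.

The boundary map ∂_1: C_1 → C_0 is given by ∂[p,q] = [q] − [p].
The resulting 4×4 matrix has rank 3, and its Smith normal form has invariant factors (1,1,1).

Computing H_k = (kernel of ∂_k) / (image of ∂_{k+1}):

  H_1: rank ker ∂_1 − rank ∂_2 = (4 − 3) − 0 = 1, and there is no ∂_2, so H_1 ≅ Z.

(K is a triangulation of the circle S^1.)

H_1 ≅ Z.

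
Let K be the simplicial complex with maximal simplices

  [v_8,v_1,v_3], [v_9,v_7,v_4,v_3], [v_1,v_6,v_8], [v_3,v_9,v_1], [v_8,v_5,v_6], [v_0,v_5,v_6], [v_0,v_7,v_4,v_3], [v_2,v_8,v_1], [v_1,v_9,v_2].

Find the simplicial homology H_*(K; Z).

We work with the vertex ordering v_0 < v_1 < v_2 < v_3 < v_4 < v_5 < v_6 < v_7 < v_8 < v_9. The simplices of K, each written with vertices in increasing order, are:

  0-simplices (10): [v_0], [v_1], [v_2], [v_3], [v_4], [v_5], [v_6], [v_7], [v_8], [v_9]
  1-simplices (22): (22 of them)
  2-simplices (14): (14 of them)
  3-simplices (2): [v_0,v_3,v_4,v_7], [v_3,v_4,v_7,v_9]

Hence C_0 ≅ Z^10, C_1 ≅ Z^22, C_2 ≅ Z^14, C_3 ≅ Z^2.

Boundary ∂_1: C_1 → C_0 is given by ∂[p,q] = [q] − [p]. For instance
  ∂[v_3,v_4] = [v_4] − [v_3].
As a 10×22 matrix over Z this has rank 9, with invariant factors (1,1,1,1,1,1,1,1,1).

The boundary map ∂_2: C_2 → C_1 sends each 2-simplex [p,q,r] to [q,r] − [p,r] + [p,q]. For instance
  ∂[v_3,v_4,v_9] = [v_4,v_9] − [v_3,v_9] + [v_3,v_4],
  ∂[v_3,v_4,v_7] = [v_4,v_7] − [v_3,v_7] + [v_3,v_4].
This gives a 22×14 integer matrix of rank 12; reducing to Smith normal form yields diagonal entries (1,1,1,1,1,1,1,1,1,1,1,1).

Boundary ∂_3: C_3 → C_2 sends each 3-simplex σ to the alternating sum Σ_i (−1)^i (σ with its i-th vertex removed). For instance
  ∂[v_0,v_3,v_4,v_7] = [v_3,v_4,v_7] − [v_0,v_4,v_7] + [v_0,v_3,v_7] − [v_0,v_3,v_4],
  ∂[v_3,v_4,v_7,v_9] = [v_4,v_7,v_9] − [v_3,v_7,v_9] + [v_3,v_4,v_9] − [v_3,v_4,v_7].
This gives a 14×2 integer matrix of rank 2; reducing to Smith normal form yields diagonal entries (1,1).

Now H_k = ker ∂_k / im ∂_{k+1}, so:

  H_0: rank C_0 − rank ∂_1 = 10 − 9 = 1, and the invariant factors of ∂_1 are all 1, so H_0 ≅ Z.
  H_1: rank ker ∂_1 − rank ∂_2 = (22 − 9) − 12 = 1, and the invariant factors of ∂_2 are all 1, so H_1 ≅ Z.
  H_2: rank ker ∂_2 − rank ∂_3 = (14 − 12) − 2 = 0, and the invariant factors of ∂_3 are all 1, so H_2 ≅ 0.
  H_3: rank ker ∂_3 − rank ∂_4 = (2 − 2) − 0 = 0, and there is no ∂_4, so H_3 ≅ 0.

As a check, the Euler characteristic is 10 − 22 + 14 − 2 = 0, which agrees with 1 − 1 + 0 − 0 = 0.

H_0 ≅ Z,  H_1 ≅ Z,  H_2 = 0,  H_3 = 0.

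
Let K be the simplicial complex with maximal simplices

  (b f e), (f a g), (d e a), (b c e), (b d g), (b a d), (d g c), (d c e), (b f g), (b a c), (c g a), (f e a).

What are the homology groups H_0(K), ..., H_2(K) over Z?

H_0 ≅ Z,  H_1 ≅ Z/2,  H_2 = 0.

Order the vertices as a < b < c < d < e < f < g. Listing each simplex with vertices in this order, K has dimension 2 with simplices:

  0-simplices (7): a, b, c, d, e, f, g
  1-simplices (18): ab, ac, ad, ae, af, ag, bc, bd, be, bf, bg, cd, ce, cg, de, dg, ef, fg
  2-simplices (12): abc, abd, acg, ade, aef, afg, bce, bdg, bef, bfg, cde, cdg

so the chain groups are C_0 ≅ Z^7, C_1 ≅ Z^18, C_2 ≅ Z^12.

Boundary ∂_1: C_1 → C_0 maps an edge to its endpoints' difference, ∂[p,q] = q − p.
The resulting 7×18 matrix has rank 6, and its Smith normal form has invariant factors (1,1,1,1,1,1).

Boundary ∂_2: C_2 → C_1 sends each 2-simplex [p,q,r] to [q,r] − [p,r] + [p,q]. For instance
  ∂aef = ef − af + ae,
  ∂bdg = dg − bg + bd.
The 18×12 boundary matrix has rank 12 and Smith normal form diag(1,1,1,1,1,1,1,1,1,1,1,2).

Reading off H_k = ker ∂_k / im ∂_{k+1}:

  H_0: rank C_0 − rank ∂_1 = 7 − 6 = 1, and the invariant factors of ∂_1 are all 1, so H_0 ≅ Z.
  H_1: rank ker ∂_1 − rank ∂_2 = (18 − 6) − 12 = 0, and ∂_2 has invariant factor 2 > 1, so H_1 ≅ Z/2.
  H_2: rank ker ∂_2 − rank ∂_3 = (12 − 12) − 0 = 0, and there is no ∂_3, so H_2 ≅ 0.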